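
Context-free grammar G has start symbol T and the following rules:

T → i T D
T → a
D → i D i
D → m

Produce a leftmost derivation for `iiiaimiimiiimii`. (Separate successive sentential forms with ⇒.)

T ⇒ iTD   [T → i T D]
iTD ⇒ iiTDD   [T → i T D]
iiTDD ⇒ iiiTDDD   [T → i T D]
iiiTDDD ⇒ iiiaDDD   [T → a]
iiiaDDD ⇒ iiiaiDiDD   [D → i D i]
iiiaiDiDD ⇒ iiiaimiDD   [D → m]
iiiaimiDD ⇒ iiiaimiiDiD   [D → i D i]
iiiaimiiDiD ⇒ iiiaimiimiD   [D → m]
iiiaimiimiD ⇒ iiiaimiimiiDi   [D → i D i]
iiiaimiimiiDi ⇒ iiiaimiimiiiDii   [D → i D i]
iiiaimiimiiiDii ⇒ iiiaimiimiiimii   [D → m]

T⇒iTD⇒iiTDD⇒iiiTDDD⇒iiiaDDD⇒iiiaiDiDD⇒iiiaimiDD⇒iiiaimiiDiD⇒iiiaimiimiD⇒iiiaimiimiiDi⇒iiiaimiimiiiDii⇒iiiaimiimiiimii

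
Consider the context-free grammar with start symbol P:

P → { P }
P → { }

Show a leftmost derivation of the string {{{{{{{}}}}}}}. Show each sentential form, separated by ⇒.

P⇒{P}⇒{{P}}⇒{{{P}}}⇒{{{{P}}}}⇒{{{{{P}}}}}⇒{{{{{{P}}}}}}⇒{{{{{{{}}}}}}}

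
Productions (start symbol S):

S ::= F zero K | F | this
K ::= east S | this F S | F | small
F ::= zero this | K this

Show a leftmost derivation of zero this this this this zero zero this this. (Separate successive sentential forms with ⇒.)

S ⇒ F zero K ⇒ K this zero K ⇒ F this zero K ⇒ K this this zero K ⇒ F this this zero K ⇒ K this this this zero K ⇒ F this this this zero K ⇒ zero this this this this zero K ⇒ zero this this this this zero F ⇒ zero this this this this zero K this ⇒ zero this this this this zero F this ⇒ zero this this this this zero zero this this

S ⇒ F zero K   [S ::= F zero K]
F zero K ⇒ K this zero K   [F ::= K this]
K this zero K ⇒ F this zero K   [K ::= F]
F this zero K ⇒ K this this zero K   [F ::= K this]
K this this zero K ⇒ F this this zero K   [K ::= F]
F this this zero K ⇒ K this this this zero K   [F ::= K this]
K this this this zero K ⇒ F this this this zero K   [K ::= F]
F this this this zero K ⇒ zero this this this this zero K   [F ::= zero this]
zero this this this this zero K ⇒ zero this this this this zero F   [K ::= F]
zero this this this this zero F ⇒ zero this this this this zero K this   [F ::= K this]
zero this this this this zero K this ⇒ zero this this this this zero F this   [K ::= F]
zero this this this this zero F this ⇒ zero this this this this zero zero this this   [F ::= zero this]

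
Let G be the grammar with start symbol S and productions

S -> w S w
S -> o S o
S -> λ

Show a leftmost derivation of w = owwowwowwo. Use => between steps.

S => oSo => owSwo => owwSwwo => owwoSowwo => owwowSwowwo => owwowwowwo

S => oSo   [S -> o S o]
oSo => owSwo   [S -> w S w]
owSwo => owwSwwo   [S -> w S w]
owwSwwo => owwoSowwo   [S -> o S o]
owwoSowwo => owwowSwowwo   [S -> w S w]
owwowSwowwo => owwowwowwo   [S -> λ]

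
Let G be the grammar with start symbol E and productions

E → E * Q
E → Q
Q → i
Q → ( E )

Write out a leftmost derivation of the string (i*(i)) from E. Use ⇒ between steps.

E ⇒ Q ⇒ (E) ⇒ (E*Q) ⇒ (Q*Q) ⇒ (i*Q) ⇒ (i*(E)) ⇒ (i*(Q)) ⇒ (i*(i))

E ⇒ Q   [E → Q]
Q ⇒ (E)   [Q → ( E )]
(E) ⇒ (E*Q)   [E → E * Q]
(E*Q) ⇒ (Q*Q)   [E → Q]
(Q*Q) ⇒ (i*Q)   [Q → i]
(i*Q) ⇒ (i*(E))   [Q → ( E )]
(i*(E)) ⇒ (i*(Q))   [E → Q]
(i*(Q)) ⇒ (i*(i))   [Q → i]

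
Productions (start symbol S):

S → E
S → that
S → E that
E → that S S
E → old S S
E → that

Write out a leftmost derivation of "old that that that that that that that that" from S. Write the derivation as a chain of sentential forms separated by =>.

S => E that   [S → E that]
E that => old S S that   [E → old S S]
old S S that => old E that S that   [S → E that]
old E that S that => old that S S that S that   [E → that S S]
old that S S that S that => old that E S that S that   [S → E]
old that E S that S that => old that that S S S that S that   [E → that S S]
old that that S S S that S that => old that that E S S that S that   [S → E]
old that that E S S that S that => old that that that S S that S that   [E → that]
old that that that S S that S that => old that that that that S that S that   [S → that]
old that that that that S that S that => old that that that that that that S that   [S → that]
old that that that that that that S that => old that that that that that that that that   [S → that]

S => E that => old S S that => old E that S that => old that S S that S that => old that E S that S that => old that that S S S that S that => old that that E S S that S that => old that that that S S that S that => old that that that that S that S that => old that that that that that that S that => old that that that that that that that that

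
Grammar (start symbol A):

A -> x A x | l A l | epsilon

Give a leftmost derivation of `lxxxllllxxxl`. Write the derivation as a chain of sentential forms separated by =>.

A => lAl => lxAxl => lxxAxxl => lxxxAxxxl => lxxxlAlxxxl => lxxxllAllxxxl => lxxxllllxxxl

A => lAl   [A -> l A l]
lAl => lxAxl   [A -> x A x]
lxAxl => lxxAxxl   [A -> x A x]
lxxAxxl => lxxxAxxxl   [A -> x A x]
lxxxAxxxl => lxxxlAlxxxl   [A -> l A l]
lxxxlAlxxxl => lxxxllAllxxxl   [A -> l A l]
lxxxllAllxxxl => lxxxllllxxxl   [A -> epsilon]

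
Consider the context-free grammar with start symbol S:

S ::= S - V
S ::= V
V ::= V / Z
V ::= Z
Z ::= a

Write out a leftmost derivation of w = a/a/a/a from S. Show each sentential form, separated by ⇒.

S ⇒ V ⇒ V/Z ⇒ V/Z/Z ⇒ V/Z/Z/Z ⇒ Z/Z/Z/Z ⇒ a/Z/Z/Z ⇒ a/a/Z/Z ⇒ a/a/a/Z ⇒ a/a/a/a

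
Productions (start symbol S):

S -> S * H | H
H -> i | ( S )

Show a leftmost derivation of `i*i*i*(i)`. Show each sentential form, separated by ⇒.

S ⇒ S*H   [S -> S * H]
S*H ⇒ S*H*H   [S -> S * H]
S*H*H ⇒ S*H*H*H   [S -> S * H]
S*H*H*H ⇒ H*H*H*H   [S -> H]
H*H*H*H ⇒ i*H*H*H   [H -> i]
i*H*H*H ⇒ i*i*H*H   [H -> i]
i*i*H*H ⇒ i*i*i*H   [H -> i]
i*i*i*H ⇒ i*i*i*(S)   [H -> ( S )]
i*i*i*(S) ⇒ i*i*i*(H)   [S -> H]
i*i*i*(H) ⇒ i*i*i*(i)   [H -> i]

S⇒S*H⇒S*H*H⇒S*H*H*H⇒H*H*H*H⇒i*H*H*H⇒i*i*H*H⇒i*i*i*H⇒i*i*i*(S)⇒i*i*i*(H)⇒i*i*i*(i)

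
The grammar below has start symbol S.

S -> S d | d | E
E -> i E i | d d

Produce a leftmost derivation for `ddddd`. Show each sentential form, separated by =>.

S => Sd => Sdd => Sddd => Eddd => ddddd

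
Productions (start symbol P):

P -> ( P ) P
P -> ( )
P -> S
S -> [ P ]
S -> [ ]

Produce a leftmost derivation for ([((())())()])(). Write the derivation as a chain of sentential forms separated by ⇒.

P ⇒ (P)P ⇒ (S)P ⇒ ([P])P ⇒ ([(P)P])P ⇒ ([((P)P)P])P ⇒ ([((())P)P])P ⇒ ([((())())P])P ⇒ ([((())())()])P ⇒ ([((())())()])()

P ⇒ (P)P   [P -> ( P ) P]
(P)P ⇒ (S)P   [P -> S]
(S)P ⇒ ([P])P   [S -> [ P ]]
([P])P ⇒ ([(P)P])P   [P -> ( P ) P]
([(P)P])P ⇒ ([((P)P)P])P   [P -> ( P ) P]
([((P)P)P])P ⇒ ([((())P)P])P   [P -> ( )]
([((())P)P])P ⇒ ([((())())P])P   [P -> ( )]
([((())())P])P ⇒ ([((())())()])P   [P -> ( )]
([((())())()])P ⇒ ([((())())()])()   [P -> ( )]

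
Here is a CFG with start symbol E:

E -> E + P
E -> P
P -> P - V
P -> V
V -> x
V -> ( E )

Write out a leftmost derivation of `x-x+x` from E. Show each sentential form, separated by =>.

E => E+P   [E -> E + P]
E+P => P+P   [E -> P]
P+P => P-V+P   [P -> P - V]
P-V+P => V-V+P   [P -> V]
V-V+P => x-V+P   [V -> x]
x-V+P => x-x+P   [V -> x]
x-x+P => x-x+V   [P -> V]
x-x+V => x-x+x   [V -> x]

E=>E+P=>P+P=>P-V+P=>V-V+P=>x-V+P=>x-x+P=>x-x+V=>x-x+x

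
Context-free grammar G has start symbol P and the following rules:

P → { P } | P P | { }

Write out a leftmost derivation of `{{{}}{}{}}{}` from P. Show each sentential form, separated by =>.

P => PP   [P → P P]
PP => {P}P   [P → { P }]
{P}P => {PP}P   [P → P P]
{PP}P => {{P}P}P   [P → { P }]
{{P}P}P => {{{}}P}P   [P → { }]
{{{}}P}P => {{{}}PP}P   [P → P P]
{{{}}PP}P => {{{}}{}P}P   [P → { }]
{{{}}{}P}P => {{{}}{}{}}P   [P → { }]
{{{}}{}{}}P => {{{}}{}{}}{}   [P → { }]

P => PP => {P}P => {PP}P => {{P}P}P => {{{}}P}P => {{{}}PP}P => {{{}}{}P}P => {{{}}{}{}}P => {{{}}{}{}}{}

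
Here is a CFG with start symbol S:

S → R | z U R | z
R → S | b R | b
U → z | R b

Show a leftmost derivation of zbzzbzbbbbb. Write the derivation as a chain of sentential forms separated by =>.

S => zUR   [S → z U R]
zUR => zRbR   [U → R b]
zRbR => zbRbR   [R → b R]
zbRbR => zbSbR   [R → S]
zbSbR => zbzURbR   [S → z U R]
zbzURbR => zbzzRbR   [U → z]
zbzzRbR => zbzzbRbR   [R → b R]
zbzzbRbR => zbzzbSbR   [R → S]
zbzzbSbR => zbzzbzURbR   [S → z U R]
zbzzbzURbR => zbzzbzRbRbR   [U → R b]
zbzzbzRbRbR => zbzzbzbbRbR   [R → b]
zbzzbzbbRbR => zbzzbzbbbbR   [R → b]
zbzzbzbbbbR => zbzzbzbbbbb   [R → b]

S => zUR => zRbR => zbRbR => zbSbR => zbzURbR => zbzzRbR => zbzzbRbR => zbzzbSbR => zbzzbzURbR => zbzzbzRbRbR => zbzzbzbbRbR => zbzzbzbbbbR => zbzzbzbbbbb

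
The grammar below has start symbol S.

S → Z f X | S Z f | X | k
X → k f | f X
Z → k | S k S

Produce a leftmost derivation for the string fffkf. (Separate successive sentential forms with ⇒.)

S ⇒ X ⇒ fX ⇒ ffX ⇒ fffX ⇒ fffkf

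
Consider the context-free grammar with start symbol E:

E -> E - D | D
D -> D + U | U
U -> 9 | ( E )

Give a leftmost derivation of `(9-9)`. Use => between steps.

E=>D=>U=>(E)=>(E-D)=>(D-D)=>(U-D)=>(9-D)=>(9-U)=>(9-9)

E => D   [E -> D]
D => U   [D -> U]
U => (E)   [U -> ( E )]
(E) => (E-D)   [E -> E - D]
(E-D) => (D-D)   [E -> D]
(D-D) => (U-D)   [D -> U]
(U-D) => (9-D)   [U -> 9]
(9-D) => (9-U)   [D -> U]
(9-U) => (9-9)   [U -> 9]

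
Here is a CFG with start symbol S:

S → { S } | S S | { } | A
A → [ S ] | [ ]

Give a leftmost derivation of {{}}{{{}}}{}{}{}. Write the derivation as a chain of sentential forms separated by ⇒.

S⇒SS⇒{S}S⇒{{}}S⇒{{}}SS⇒{{}}SSS⇒{{}}{S}SS⇒{{}}{{S}}SS⇒{{}}{{{}}}SS⇒{{}}{{{}}}SSS⇒{{}}{{{}}}{}SS⇒{{}}{{{}}}{}{}S⇒{{}}{{{}}}{}{}{}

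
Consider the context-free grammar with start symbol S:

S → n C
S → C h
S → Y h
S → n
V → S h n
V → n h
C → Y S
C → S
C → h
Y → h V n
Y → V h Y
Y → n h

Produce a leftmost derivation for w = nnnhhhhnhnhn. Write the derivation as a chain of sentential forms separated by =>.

S => nC   [S → n C]
nC => nYS   [C → Y S]
nYS => nVhYS   [Y → V h Y]
nVhYS => nShnhYS   [V → S h n]
nShnhYS => nnChnhYS   [S → n C]
nnChnhYS => nnShnhYS   [C → S]
nnShnhYS => nnChhnhYS   [S → C h]
nnChhnhYS => nnShhnhYS   [C → S]
nnShhnhYS => nnYhhhnhYS   [S → Y h]
nnYhhhnhYS => nnnhhhhnhYS   [Y → n h]
nnnhhhhnhYS => nnnhhhhnhnhS   [Y → n h]
nnnhhhhnhnhS => nnnhhhhnhnhn   [S → n]

S => nC => nYS => nVhYS => nShnhYS => nnChnhYS => nnShnhYS => nnChhnhYS => nnShhnhYS => nnYhhhnhYS => nnnhhhhnhYS => nnnhhhhnhnhS => nnnhhhhnhnhn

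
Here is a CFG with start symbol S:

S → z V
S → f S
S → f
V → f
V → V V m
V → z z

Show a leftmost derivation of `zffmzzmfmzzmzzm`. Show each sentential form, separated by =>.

S=>zV=>zVVm=>zVVmVm=>zVVmVmVm=>zVVmVmVmVm=>zVVmVmVmVmVm=>zfVmVmVmVmVm=>zffmVmVmVmVm=>zffmzzmVmVmVm=>zffmzzmfmVmVm=>zffmzzmfmzzmVm=>zffmzzmfmzzmzzm

S => zV   [S → z V]
zV => zVVm   [V → V V m]
zVVm => zVVmVm   [V → V V m]
zVVmVm => zVVmVmVm   [V → V V m]
zVVmVmVm => zVVmVmVmVm   [V → V V m]
zVVmVmVmVm => zVVmVmVmVmVm   [V → V V m]
zVVmVmVmVmVm => zfVmVmVmVmVm   [V → f]
zfVmVmVmVmVm => zffmVmVmVmVm   [V → f]
zffmVmVmVmVm => zffmzzmVmVmVm   [V → z z]
zffmzzmVmVmVm => zffmzzmfmVmVm   [V → f]
zffmzzmfmVmVm => zffmzzmfmzzmVm   [V → z z]
zffmzzmfmzzmVm => zffmzzmfmzzmzzm   [V → z z]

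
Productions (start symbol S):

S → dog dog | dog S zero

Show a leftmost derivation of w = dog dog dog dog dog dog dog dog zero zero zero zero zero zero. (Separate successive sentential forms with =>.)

S => dog S zero => dog dog S zero zero => dog dog dog S zero zero zero => dog dog dog dog S zero zero zero zero => dog dog dog dog dog S zero zero zero zero zero => dog dog dog dog dog dog S zero zero zero zero zero zero => dog dog dog dog dog dog dog dog zero zero zero zero zero zero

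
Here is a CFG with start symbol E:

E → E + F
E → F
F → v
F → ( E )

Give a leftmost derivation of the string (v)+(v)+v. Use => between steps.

E=>E+F=>E+F+F=>F+F+F=>(E)+F+F=>(F)+F+F=>(v)+F+F=>(v)+(E)+F=>(v)+(F)+F=>(v)+(v)+F=>(v)+(v)+v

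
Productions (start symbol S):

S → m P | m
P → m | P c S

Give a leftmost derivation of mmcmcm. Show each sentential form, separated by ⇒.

S ⇒ mP ⇒ mPcS ⇒ mPcScS ⇒ mmcScS ⇒ mmcmcS ⇒ mmcmcm

S ⇒ mP   [S → m P]
mP ⇒ mPcS   [P → P c S]
mPcS ⇒ mPcScS   [P → P c S]
mPcScS ⇒ mmcScS   [P → m]
mmcScS ⇒ mmcmcS   [S → m]
mmcmcS ⇒ mmcmcm   [S → m]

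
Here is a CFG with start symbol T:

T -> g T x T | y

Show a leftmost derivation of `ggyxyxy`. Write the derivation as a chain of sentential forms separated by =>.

T => gTxT   [T -> g T x T]
gTxT => ggTxTxT   [T -> g T x T]
ggTxTxT => ggyxTxT   [T -> y]
ggyxTxT => ggyxyxT   [T -> y]
ggyxyxT => ggyxyxy   [T -> y]

T=>gTxT=>ggTxTxT=>ggyxTxT=>ggyxyxT=>ggyxyxy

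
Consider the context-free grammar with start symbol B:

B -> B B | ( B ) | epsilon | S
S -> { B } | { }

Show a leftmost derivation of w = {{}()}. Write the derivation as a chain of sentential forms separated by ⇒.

B⇒S⇒{B}⇒{BB}⇒{SB}⇒{{B}B}⇒{{}B}⇒{{}(B)}⇒{{}()}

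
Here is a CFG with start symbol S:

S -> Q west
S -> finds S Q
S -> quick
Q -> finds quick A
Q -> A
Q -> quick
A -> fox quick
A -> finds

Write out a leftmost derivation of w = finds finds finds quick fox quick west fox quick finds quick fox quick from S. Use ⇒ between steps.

S ⇒ finds S Q ⇒ finds finds S Q Q ⇒ finds finds Q west Q Q ⇒ finds finds finds quick A west Q Q ⇒ finds finds finds quick fox quick west Q Q ⇒ finds finds finds quick fox quick west A Q ⇒ finds finds finds quick fox quick west fox quick Q ⇒ finds finds finds quick fox quick west fox quick finds quick A ⇒ finds finds finds quick fox quick west fox quick finds quick fox quick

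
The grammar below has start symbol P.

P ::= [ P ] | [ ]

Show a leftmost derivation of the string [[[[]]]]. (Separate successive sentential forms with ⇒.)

P ⇒ [P] ⇒ [[P]] ⇒ [[[P]]] ⇒ [[[[]]]]

P ⇒ [P]   [P ::= [ P ]]
[P] ⇒ [[P]]   [P ::= [ P ]]
[[P]] ⇒ [[[P]]]   [P ::= [ P ]]
[[[P]]] ⇒ [[[[]]]]   [P ::= [ ]]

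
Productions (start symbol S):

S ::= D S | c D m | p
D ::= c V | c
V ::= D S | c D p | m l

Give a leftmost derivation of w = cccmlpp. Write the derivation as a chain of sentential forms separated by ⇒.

S ⇒ DS   [S ::= D S]
DS ⇒ cVS   [D ::= c V]
cVS ⇒ ccDpS   [V ::= c D p]
ccDpS ⇒ cccVpS   [D ::= c V]
cccVpS ⇒ cccmlpS   [V ::= m l]
cccmlpS ⇒ cccmlpp   [S ::= p]

S ⇒ DS ⇒ cVS ⇒ ccDpS ⇒ cccVpS ⇒ cccmlpS ⇒ cccmlpp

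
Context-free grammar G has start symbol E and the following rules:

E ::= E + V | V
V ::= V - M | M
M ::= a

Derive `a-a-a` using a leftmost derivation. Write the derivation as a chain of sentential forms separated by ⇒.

E ⇒ V   [E ::= V]
V ⇒ V-M   [V ::= V - M]
V-M ⇒ V-M-M   [V ::= V - M]
V-M-M ⇒ M-M-M   [V ::= M]
M-M-M ⇒ a-M-M   [M ::= a]
a-M-M ⇒ a-a-M   [M ::= a]
a-a-M ⇒ a-a-a   [M ::= a]

E ⇒ V ⇒ V-M ⇒ V-M-M ⇒ M-M-M ⇒ a-M-M ⇒ a-a-M ⇒ a-a-a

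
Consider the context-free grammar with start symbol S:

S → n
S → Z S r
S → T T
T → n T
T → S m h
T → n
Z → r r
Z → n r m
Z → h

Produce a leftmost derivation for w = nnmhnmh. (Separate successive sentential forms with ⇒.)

S ⇒ TT   [S → T T]
TT ⇒ nTT   [T → n T]
nTT ⇒ nSmhT   [T → S m h]
nSmhT ⇒ nnmhT   [S → n]
nnmhT ⇒ nnmhSmh   [T → S m h]
nnmhSmh ⇒ nnmhnmh   [S → n]

S ⇒ TT ⇒ nTT ⇒ nSmhT ⇒ nnmhT ⇒ nnmhSmh ⇒ nnmhnmh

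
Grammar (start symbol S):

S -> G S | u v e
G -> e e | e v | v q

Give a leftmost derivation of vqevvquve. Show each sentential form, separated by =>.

S => GS => vqS => vqGS => vqevS => vqevGS => vqevvqS => vqevvquve

S => GS   [S -> G S]
GS => vqS   [G -> v q]
vqS => vqGS   [S -> G S]
vqGS => vqevS   [G -> e v]
vqevS => vqevGS   [S -> G S]
vqevGS => vqevvqS   [G -> v q]
vqevvqS => vqevvquve   [S -> u v e]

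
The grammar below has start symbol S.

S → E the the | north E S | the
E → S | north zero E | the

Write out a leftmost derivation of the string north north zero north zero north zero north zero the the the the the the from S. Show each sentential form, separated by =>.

S => north E S => north S S => north E the the S => north north zero E the the S => north north zero north zero E the the S => north north zero north zero north zero E the the S => north north zero north zero north zero north zero E the the S => north north zero north zero north zero north zero the the the S => north north zero north zero north zero north zero the the the E the the => north north zero north zero north zero north zero the the the the the the

S => north E S   [S → north E S]
north E S => north S S   [E → S]
north S S => north E the the S   [S → E the the]
north E the the S => north north zero E the the S   [E → north zero E]
north north zero E the the S => north north zero north zero E the the S   [E → north zero E]
north north zero north zero E the the S => north north zero north zero north zero E the the S   [E → north zero E]
north north zero north zero north zero E the the S => north north zero north zero north zero north zero E the the S   [E → north zero E]
north north zero north zero north zero north zero E the the S => north north zero north zero north zero north zero the the the S   [E → the]
north north zero north zero north zero north zero the the the S => north north zero north zero north zero north zero the the the E the the   [S → E the the]
north north zero north zero north zero north zero the the the E the the => north north zero north zero north zero north zero the the the the the the   [E → the]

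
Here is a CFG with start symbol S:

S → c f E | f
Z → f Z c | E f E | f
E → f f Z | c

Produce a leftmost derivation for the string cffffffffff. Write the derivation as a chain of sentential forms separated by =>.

S => cfE => cfffZ => cfffEfE => cfffffZfE => cfffffffE => cfffffffffZ => cffffffffff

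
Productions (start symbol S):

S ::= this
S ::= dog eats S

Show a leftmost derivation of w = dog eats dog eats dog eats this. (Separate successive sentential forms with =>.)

S => dog eats S => dog eats dog eats S => dog eats dog eats dog eats S => dog eats dog eats dog eats this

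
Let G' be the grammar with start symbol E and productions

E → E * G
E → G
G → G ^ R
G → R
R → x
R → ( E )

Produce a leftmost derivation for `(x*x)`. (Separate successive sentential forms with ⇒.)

E ⇒ G ⇒ R ⇒ (E) ⇒ (E*G) ⇒ (G*G) ⇒ (R*G) ⇒ (x*G) ⇒ (x*R) ⇒ (x*x)

E ⇒ G   [E → G]
G ⇒ R   [G → R]
R ⇒ (E)   [R → ( E )]
(E) ⇒ (E*G)   [E → E * G]
(E*G) ⇒ (G*G)   [E → G]
(G*G) ⇒ (R*G)   [G → R]
(R*G) ⇒ (x*G)   [R → x]
(x*G) ⇒ (x*R)   [G → R]
(x*R) ⇒ (x*x)   [R → x]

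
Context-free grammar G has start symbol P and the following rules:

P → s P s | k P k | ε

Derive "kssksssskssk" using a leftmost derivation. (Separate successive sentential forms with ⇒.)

P ⇒ kPk ⇒ ksPsk ⇒ kssPssk ⇒ ksskPkssk ⇒ kssksPskssk ⇒ ksskssPsskssk ⇒ kssksssskssk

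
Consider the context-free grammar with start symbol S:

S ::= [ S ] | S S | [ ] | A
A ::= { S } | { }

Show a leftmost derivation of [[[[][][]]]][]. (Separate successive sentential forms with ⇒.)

S ⇒ SS ⇒ [S]S ⇒ [[S]]S ⇒ [[[S]]]S ⇒ [[[SS]]]S ⇒ [[[SSS]]]S ⇒ [[[[]SS]]]S ⇒ [[[[][]S]]]S ⇒ [[[[][][]]]]S ⇒ [[[[][][]]]][]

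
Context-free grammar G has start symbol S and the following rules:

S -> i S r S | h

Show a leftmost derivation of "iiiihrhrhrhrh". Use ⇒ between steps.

S⇒iSrS⇒iiSrSrS⇒iiiSrSrSrS⇒iiiiSrSrSrSrS⇒iiiihrSrSrSrS⇒iiiihrhrSrSrS⇒iiiihrhrhrSrS⇒iiiihrhrhrhrS⇒iiiihrhrhrhrh

S ⇒ iSrS   [S -> i S r S]
iSrS ⇒ iiSrSrS   [S -> i S r S]
iiSrSrS ⇒ iiiSrSrSrS   [S -> i S r S]
iiiSrSrSrS ⇒ iiiiSrSrSrSrS   [S -> i S r S]
iiiiSrSrSrSrS ⇒ iiiihrSrSrSrS   [S -> h]
iiiihrSrSrSrS ⇒ iiiihrhrSrSrS   [S -> h]
iiiihrhrSrSrS ⇒ iiiihrhrhrSrS   [S -> h]
iiiihrhrhrSrS ⇒ iiiihrhrhrhrS   [S -> h]
iiiihrhrhrhrS ⇒ iiiihrhrhrhrh   [S -> h]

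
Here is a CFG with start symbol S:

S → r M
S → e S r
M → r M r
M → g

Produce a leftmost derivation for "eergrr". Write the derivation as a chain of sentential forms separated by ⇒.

S ⇒ eSr ⇒ eeSrr ⇒ eerMrr ⇒ eergrr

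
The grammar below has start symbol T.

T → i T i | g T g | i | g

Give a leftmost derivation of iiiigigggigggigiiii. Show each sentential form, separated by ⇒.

T ⇒ iTi ⇒ iiTii ⇒ iiiTiii ⇒ iiiiTiiii ⇒ iiiigTgiiii ⇒ iiiigiTigiiii ⇒ iiiigigTgigiiii ⇒ iiiigiggTggigiiii ⇒ iiiigigggTgggigiiii ⇒ iiiigigggigggigiiii

T ⇒ iTi   [T → i T i]
iTi ⇒ iiTii   [T → i T i]
iiTii ⇒ iiiTiii   [T → i T i]
iiiTiii ⇒ iiiiTiiii   [T → i T i]
iiiiTiiii ⇒ iiiigTgiiii   [T → g T g]
iiiigTgiiii ⇒ iiiigiTigiiii   [T → i T i]
iiiigiTigiiii ⇒ iiiigigTgigiiii   [T → g T g]
iiiigigTgigiiii ⇒ iiiigiggTggigiiii   [T → g T g]
iiiigiggTggigiiii ⇒ iiiigigggTgggigiiii   [T → g T g]
iiiigigggTgggigiiii ⇒ iiiigigggigggigiiii   [T → i]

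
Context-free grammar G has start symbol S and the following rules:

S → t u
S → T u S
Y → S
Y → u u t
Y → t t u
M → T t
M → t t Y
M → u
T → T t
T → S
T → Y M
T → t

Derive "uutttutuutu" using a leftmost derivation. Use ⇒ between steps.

S ⇒ TuS ⇒ SuS ⇒ TuSuS ⇒ YMuSuS ⇒ uutMuSuS ⇒ uutTtuSuS ⇒ uutttuSuS ⇒ uutttutuuS ⇒ uutttutuutu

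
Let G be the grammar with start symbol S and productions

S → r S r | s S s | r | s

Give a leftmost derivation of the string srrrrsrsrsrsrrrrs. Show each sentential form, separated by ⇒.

S ⇒ sSs   [S → s S s]
sSs ⇒ srSrs   [S → r S r]
srSrs ⇒ srrSrrs   [S → r S r]
srrSrrs ⇒ srrrSrrrs   [S → r S r]
srrrSrrrs ⇒ srrrrSrrrrs   [S → r S r]
srrrrSrrrrs ⇒ srrrrsSsrrrrs   [S → s S s]
srrrrsSsrrrrs ⇒ srrrrsrSrsrrrrs   [S → r S r]
srrrrsrSrsrrrrs ⇒ srrrrsrsSsrsrrrrs   [S → s S s]
srrrrsrsSsrsrrrrs ⇒ srrrrsrsrsrsrrrrs   [S → r]

S ⇒ sSs ⇒ srSrs ⇒ srrSrrs ⇒ srrrSrrrs ⇒ srrrrSrrrrs ⇒ srrrrsSsrrrrs ⇒ srrrrsrSrsrrrrs ⇒ srrrrsrsSsrsrrrrs ⇒ srrrrsrsrsrsrrrrs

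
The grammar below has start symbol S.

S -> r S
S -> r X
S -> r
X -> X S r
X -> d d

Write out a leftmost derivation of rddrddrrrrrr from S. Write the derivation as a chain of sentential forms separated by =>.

S => rX => rXSr => rXSrSr => rddSrSr => rddrXrSr => rddrXSrrSr => rddrddSrrSr => rddrddrSrrSr => rddrddrrrrSr => rddrddrrrrrr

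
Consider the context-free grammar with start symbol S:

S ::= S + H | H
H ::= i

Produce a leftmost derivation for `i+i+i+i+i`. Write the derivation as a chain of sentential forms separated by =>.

S => S+H => S+H+H => S+H+H+H => S+H+H+H+H => H+H+H+H+H => i+H+H+H+H => i+i+H+H+H => i+i+i+H+H => i+i+i+i+H => i+i+i+i+i

S => S+H   [S ::= S + H]
S+H => S+H+H   [S ::= S + H]
S+H+H => S+H+H+H   [S ::= S + H]
S+H+H+H => S+H+H+H+H   [S ::= S + H]
S+H+H+H+H => H+H+H+H+H   [S ::= H]
H+H+H+H+H => i+H+H+H+H   [H ::= i]
i+H+H+H+H => i+i+H+H+H   [H ::= i]
i+i+H+H+H => i+i+i+H+H   [H ::= i]
i+i+i+H+H => i+i+i+i+H   [H ::= i]
i+i+i+i+H => i+i+i+i+i   [H ::= i]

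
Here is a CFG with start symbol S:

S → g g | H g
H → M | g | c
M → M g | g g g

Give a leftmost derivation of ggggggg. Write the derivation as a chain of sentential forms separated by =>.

S => Hg => Mg => Mgg => Mggg => Mgggg => ggggggg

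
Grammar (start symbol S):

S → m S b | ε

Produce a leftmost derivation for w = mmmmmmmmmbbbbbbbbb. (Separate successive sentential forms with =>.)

S => mSb => mmSbb => mmmSbbb => mmmmSbbbb => mmmmmSbbbbb => mmmmmmSbbbbbb => mmmmmmmSbbbbbbb => mmmmmmmmSbbbbbbbb => mmmmmmmmmSbbbbbbbbb => mmmmmmmmmbbbbbbbbb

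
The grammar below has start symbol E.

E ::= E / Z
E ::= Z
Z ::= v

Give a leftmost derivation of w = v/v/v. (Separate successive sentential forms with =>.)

E => E/Z   [E ::= E / Z]
E/Z => E/Z/Z   [E ::= E / Z]
E/Z/Z => Z/Z/Z   [E ::= Z]
Z/Z/Z => v/Z/Z   [Z ::= v]
v/Z/Z => v/v/Z   [Z ::= v]
v/v/Z => v/v/v   [Z ::= v]

E=>E/Z=>E/Z/Z=>Z/Z/Z=>v/Z/Z=>v/v/Z=>v/v/v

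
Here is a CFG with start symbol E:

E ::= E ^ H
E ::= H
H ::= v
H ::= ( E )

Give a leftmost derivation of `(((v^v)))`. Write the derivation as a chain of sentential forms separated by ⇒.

E ⇒ H ⇒ (E) ⇒ (H) ⇒ ((E)) ⇒ ((H)) ⇒ (((E))) ⇒ (((E^H))) ⇒ (((H^H))) ⇒ (((v^H))) ⇒ (((v^v)))

E ⇒ H   [E ::= H]
H ⇒ (E)   [H ::= ( E )]
(E) ⇒ (H)   [E ::= H]
(H) ⇒ ((E))   [H ::= ( E )]
((E)) ⇒ ((H))   [E ::= H]
((H)) ⇒ (((E)))   [H ::= ( E )]
(((E))) ⇒ (((E^H)))   [E ::= E ^ H]
(((E^H))) ⇒ (((H^H)))   [E ::= H]
(((H^H))) ⇒ (((v^H)))   [H ::= v]
(((v^H))) ⇒ (((v^v)))   [H ::= v]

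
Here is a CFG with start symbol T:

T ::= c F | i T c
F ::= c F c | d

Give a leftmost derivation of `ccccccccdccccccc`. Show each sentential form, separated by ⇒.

T ⇒ cF   [T ::= c F]
cF ⇒ ccFc   [F ::= c F c]
ccFc ⇒ cccFcc   [F ::= c F c]
cccFcc ⇒ ccccFccc   [F ::= c F c]
ccccFccc ⇒ cccccFcccc   [F ::= c F c]
cccccFcccc ⇒ ccccccFccccc   [F ::= c F c]
ccccccFccccc ⇒ cccccccFcccccc   [F ::= c F c]
cccccccFcccccc ⇒ ccccccccFccccccc   [F ::= c F c]
ccccccccFccccccc ⇒ ccccccccdccccccc   [F ::= d]

T ⇒ cF ⇒ ccFc ⇒ cccFcc ⇒ ccccFccc ⇒ cccccFcccc ⇒ ccccccFccccc ⇒ cccccccFcccccc ⇒ ccccccccFccccccc ⇒ ccccccccdccccccc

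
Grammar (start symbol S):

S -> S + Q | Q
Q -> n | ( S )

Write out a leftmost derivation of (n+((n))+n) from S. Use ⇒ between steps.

S ⇒ Q   [S -> Q]
Q ⇒ (S)   [Q -> ( S )]
(S) ⇒ (S+Q)   [S -> S + Q]
(S+Q) ⇒ (S+Q+Q)   [S -> S + Q]
(S+Q+Q) ⇒ (Q+Q+Q)   [S -> Q]
(Q+Q+Q) ⇒ (n+Q+Q)   [Q -> n]
(n+Q+Q) ⇒ (n+(S)+Q)   [Q -> ( S )]
(n+(S)+Q) ⇒ (n+(Q)+Q)   [S -> Q]
(n+(Q)+Q) ⇒ (n+((S))+Q)   [Q -> ( S )]
(n+((S))+Q) ⇒ (n+((Q))+Q)   [S -> Q]
(n+((Q))+Q) ⇒ (n+((n))+Q)   [Q -> n]
(n+((n))+Q) ⇒ (n+((n))+n)   [Q -> n]

S⇒Q⇒(S)⇒(S+Q)⇒(S+Q+Q)⇒(Q+Q+Q)⇒(n+Q+Q)⇒(n+(S)+Q)⇒(n+(Q)+Q)⇒(n+((S))+Q)⇒(n+((Q))+Q)⇒(n+((n))+Q)⇒(n+((n))+n)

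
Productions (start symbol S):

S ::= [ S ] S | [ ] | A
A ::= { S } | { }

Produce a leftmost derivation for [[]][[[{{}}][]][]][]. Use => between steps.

S=>[S]S=>[[]]S=>[[]][S]S=>[[]][[S]S]S=>[[]][[[S]S]S]S=>[[]][[[A]S]S]S=>[[]][[[{S}]S]S]S=>[[]][[[{A}]S]S]S=>[[]][[[{{}}]S]S]S=>[[]][[[{{}}][]]S]S=>[[]][[[{{}}][]][]]S=>[[]][[[{{}}][]][]][]

S => [S]S   [S ::= [ S ] S]
[S]S => [[]]S   [S ::= [ ]]
[[]]S => [[]][S]S   [S ::= [ S ] S]
[[]][S]S => [[]][[S]S]S   [S ::= [ S ] S]
[[]][[S]S]S => [[]][[[S]S]S]S   [S ::= [ S ] S]
[[]][[[S]S]S]S => [[]][[[A]S]S]S   [S ::= A]
[[]][[[A]S]S]S => [[]][[[{S}]S]S]S   [A ::= { S }]
[[]][[[{S}]S]S]S => [[]][[[{A}]S]S]S   [S ::= A]
[[]][[[{A}]S]S]S => [[]][[[{{}}]S]S]S   [A ::= { }]
[[]][[[{{}}]S]S]S => [[]][[[{{}}][]]S]S   [S ::= [ ]]
[[]][[[{{}}][]]S]S => [[]][[[{{}}][]][]]S   [S ::= [ ]]
[[]][[[{{}}][]][]]S => [[]][[[{{}}][]][]][]   [S ::= [ ]]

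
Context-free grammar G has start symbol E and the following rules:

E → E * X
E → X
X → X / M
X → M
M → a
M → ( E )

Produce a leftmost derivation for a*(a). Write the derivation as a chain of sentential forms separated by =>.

E=>E*X=>X*X=>M*X=>a*X=>a*M=>a*(E)=>a*(X)=>a*(M)=>a*(a)

E => E*X   [E → E * X]
E*X => X*X   [E → X]
X*X => M*X   [X → M]
M*X => a*X   [M → a]
a*X => a*M   [X → M]
a*M => a*(E)   [M → ( E )]
a*(E) => a*(X)   [E → X]
a*(X) => a*(M)   [X → M]
a*(M) => a*(a)   [M → a]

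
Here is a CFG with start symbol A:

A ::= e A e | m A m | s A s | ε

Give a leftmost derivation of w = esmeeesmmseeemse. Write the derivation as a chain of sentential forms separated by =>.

A => eAe => esAse => esmAmse => esmeAemse => esmeeAeemse => esmeeeAeeemse => esmeeesAseeemse => esmeeesmAmseeemse => esmeeesmmseeemse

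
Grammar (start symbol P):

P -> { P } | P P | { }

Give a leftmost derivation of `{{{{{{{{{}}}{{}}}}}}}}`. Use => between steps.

P=>{P}=>{{P}}=>{{{P}}}=>{{{{P}}}}=>{{{{{P}}}}}=>{{{{{{P}}}}}}=>{{{{{{PP}}}}}}=>{{{{{{{P}P}}}}}}=>{{{{{{{{P}}P}}}}}}=>{{{{{{{{{}}}P}}}}}}=>{{{{{{{{{}}}{P}}}}}}}=>{{{{{{{{{}}}{{}}}}}}}}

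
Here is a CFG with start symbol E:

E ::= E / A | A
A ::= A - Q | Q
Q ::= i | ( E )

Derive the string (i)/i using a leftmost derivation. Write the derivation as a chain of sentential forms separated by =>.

E => E/A   [E ::= E / A]
E/A => A/A   [E ::= A]
A/A => Q/A   [A ::= Q]
Q/A => (E)/A   [Q ::= ( E )]
(E)/A => (A)/A   [E ::= A]
(A)/A => (Q)/A   [A ::= Q]
(Q)/A => (i)/A   [Q ::= i]
(i)/A => (i)/Q   [A ::= Q]
(i)/Q => (i)/i   [Q ::= i]

E=>E/A=>A/A=>Q/A=>(E)/A=>(A)/A=>(Q)/A=>(i)/A=>(i)/Q=>(i)/i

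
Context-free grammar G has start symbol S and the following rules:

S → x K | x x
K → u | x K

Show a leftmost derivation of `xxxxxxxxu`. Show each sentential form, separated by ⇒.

S ⇒ xK ⇒ xxK ⇒ xxxK ⇒ xxxxK ⇒ xxxxxK ⇒ xxxxxxK ⇒ xxxxxxxK ⇒ xxxxxxxxK ⇒ xxxxxxxxu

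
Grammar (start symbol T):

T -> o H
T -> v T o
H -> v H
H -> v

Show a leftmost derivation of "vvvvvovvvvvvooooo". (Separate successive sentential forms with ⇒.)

T ⇒ vTo   [T -> v T o]
vTo ⇒ vvToo   [T -> v T o]
vvToo ⇒ vvvTooo   [T -> v T o]
vvvTooo ⇒ vvvvToooo   [T -> v T o]
vvvvToooo ⇒ vvvvvTooooo   [T -> v T o]
vvvvvTooooo ⇒ vvvvvoHooooo   [T -> o H]
vvvvvoHooooo ⇒ vvvvvovHooooo   [H -> v H]
vvvvvovHooooo ⇒ vvvvvovvHooooo   [H -> v H]
vvvvvovvHooooo ⇒ vvvvvovvvHooooo   [H -> v H]
vvvvvovvvHooooo ⇒ vvvvvovvvvHooooo   [H -> v H]
vvvvvovvvvHooooo ⇒ vvvvvovvvvvHooooo   [H -> v H]
vvvvvovvvvvHooooo ⇒ vvvvvovvvvvvooooo   [H -> v]

T ⇒ vTo ⇒ vvToo ⇒ vvvTooo ⇒ vvvvToooo ⇒ vvvvvTooooo ⇒ vvvvvoHooooo ⇒ vvvvvovHooooo ⇒ vvvvvovvHooooo ⇒ vvvvvovvvHooooo ⇒ vvvvvovvvvHooooo ⇒ vvvvvovvvvvHooooo ⇒ vvvvvovvvvvvooooo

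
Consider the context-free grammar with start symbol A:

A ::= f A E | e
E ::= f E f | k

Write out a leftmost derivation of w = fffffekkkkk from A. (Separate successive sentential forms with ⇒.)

A ⇒ fAE ⇒ ffAEE ⇒ fffAEEE ⇒ ffffAEEEE ⇒ fffffAEEEEE ⇒ fffffeEEEEE ⇒ fffffekEEEE ⇒ fffffekkEEE ⇒ fffffekkkEE ⇒ fffffekkkkE ⇒ fffffekkkkk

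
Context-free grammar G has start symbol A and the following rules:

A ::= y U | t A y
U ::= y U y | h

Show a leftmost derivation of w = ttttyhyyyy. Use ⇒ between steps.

A ⇒ tAy ⇒ ttAyy ⇒ tttAyyy ⇒ ttttAyyyy ⇒ ttttyUyyyy ⇒ ttttyhyyyy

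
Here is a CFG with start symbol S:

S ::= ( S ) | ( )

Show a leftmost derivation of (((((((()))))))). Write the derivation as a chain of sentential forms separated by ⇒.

S ⇒ (S)   [S ::= ( S )]
(S) ⇒ ((S))   [S ::= ( S )]
((S)) ⇒ (((S)))   [S ::= ( S )]
(((S))) ⇒ ((((S))))   [S ::= ( S )]
((((S)))) ⇒ (((((S)))))   [S ::= ( S )]
(((((S))))) ⇒ ((((((S))))))   [S ::= ( S )]
((((((S)))))) ⇒ (((((((S)))))))   [S ::= ( S )]
(((((((S))))))) ⇒ (((((((())))))))   [S ::= ( )]

S ⇒ (S) ⇒ ((S)) ⇒ (((S))) ⇒ ((((S)))) ⇒ (((((S))))) ⇒ ((((((S)))))) ⇒ (((((((S))))))) ⇒ (((((((())))))))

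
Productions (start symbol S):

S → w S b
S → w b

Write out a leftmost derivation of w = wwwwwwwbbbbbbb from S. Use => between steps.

S => wSb   [S → w S b]
wSb => wwSbb   [S → w S b]
wwSbb => wwwSbbb   [S → w S b]
wwwSbbb => wwwwSbbbb   [S → w S b]
wwwwSbbbb => wwwwwSbbbbb   [S → w S b]
wwwwwSbbbbb => wwwwwwSbbbbbb   [S → w S b]
wwwwwwSbbbbbb => wwwwwwwbbbbbbb   [S → w b]

S=>wSb=>wwSbb=>wwwSbbb=>wwwwSbbbb=>wwwwwSbbbbb=>wwwwwwSbbbbbb=>wwwwwwwbbbbbbb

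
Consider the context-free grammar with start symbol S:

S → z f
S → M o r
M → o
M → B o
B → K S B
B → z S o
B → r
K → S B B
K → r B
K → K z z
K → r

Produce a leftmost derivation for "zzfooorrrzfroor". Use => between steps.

S => Mor => Boor => KSBoor => SBBSBoor => MorBBSBoor => BoorBBSBoor => zSooorBBSBoor => zzfooorBBSBoor => zzfooorrBSBoor => zzfooorrrSBoor => zzfooorrrzfBoor => zzfooorrrzfroor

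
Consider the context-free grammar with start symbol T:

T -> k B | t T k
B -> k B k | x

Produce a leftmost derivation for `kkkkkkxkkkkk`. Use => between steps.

T => kB => kkBk => kkkBkk => kkkkBkkk => kkkkkBkkkk => kkkkkkBkkkkk => kkkkkkxkkkkk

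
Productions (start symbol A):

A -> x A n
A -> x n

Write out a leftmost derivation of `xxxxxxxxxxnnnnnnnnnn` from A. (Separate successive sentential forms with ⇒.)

A ⇒ xAn   [A -> x A n]
xAn ⇒ xxAnn   [A -> x A n]
xxAnn ⇒ xxxAnnn   [A -> x A n]
xxxAnnn ⇒ xxxxAnnnn   [A -> x A n]
xxxxAnnnn ⇒ xxxxxAnnnnn   [A -> x A n]
xxxxxAnnnnn ⇒ xxxxxxAnnnnnn   [A -> x A n]
xxxxxxAnnnnnn ⇒ xxxxxxxAnnnnnnn   [A -> x A n]
xxxxxxxAnnnnnnn ⇒ xxxxxxxxAnnnnnnnn   [A -> x A n]
xxxxxxxxAnnnnnnnn ⇒ xxxxxxxxxAnnnnnnnnn   [A -> x A n]
xxxxxxxxxAnnnnnnnnn ⇒ xxxxxxxxxxnnnnnnnnnn   [A -> x n]

A⇒xAn⇒xxAnn⇒xxxAnnn⇒xxxxAnnnn⇒xxxxxAnnnnn⇒xxxxxxAnnnnnn⇒xxxxxxxAnnnnnnn⇒xxxxxxxxAnnnnnnnn⇒xxxxxxxxxAnnnnnnnnn⇒xxxxxxxxxxnnnnnnnnnn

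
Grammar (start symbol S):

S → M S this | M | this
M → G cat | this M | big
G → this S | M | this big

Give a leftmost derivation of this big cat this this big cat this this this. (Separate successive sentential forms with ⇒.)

S ⇒ M S this   [S → M S this]
M S this ⇒ this M S this   [M → this M]
this M S this ⇒ this G cat S this   [M → G cat]
this G cat S this ⇒ this M cat S this   [G → M]
this M cat S this ⇒ this big cat S this   [M → big]
this big cat S this ⇒ this big cat M S this this   [S → M S this]
this big cat M S this this ⇒ this big cat this M S this this   [M → this M]
this big cat this M S this this ⇒ this big cat this G cat S this this   [M → G cat]
this big cat this G cat S this this ⇒ this big cat this this S cat S this this   [G → this S]
this big cat this this S cat S this this ⇒ this big cat this this M cat S this this   [S → M]
this big cat this this M cat S this this ⇒ this big cat this this big cat S this this   [M → big]
this big cat this this big cat S this this ⇒ this big cat this this big cat this this this   [S → this]

S ⇒ M S this ⇒ this M S this ⇒ this G cat S this ⇒ this M cat S this ⇒ this big cat S this ⇒ this big cat M S this this ⇒ this big cat this M S this this ⇒ this big cat this G cat S this this ⇒ this big cat this this S cat S this this ⇒ this big cat this this M cat S this this ⇒ this big cat this this big cat S this this ⇒ this big cat this this big cat this this this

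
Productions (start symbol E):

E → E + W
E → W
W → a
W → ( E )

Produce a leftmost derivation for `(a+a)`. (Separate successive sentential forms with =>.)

E => W   [E → W]
W => (E)   [W → ( E )]
(E) => (E+W)   [E → E + W]
(E+W) => (W+W)   [E → W]
(W+W) => (a+W)   [W → a]
(a+W) => (a+a)   [W → a]

E => W => (E) => (E+W) => (W+W) => (a+W) => (a+a)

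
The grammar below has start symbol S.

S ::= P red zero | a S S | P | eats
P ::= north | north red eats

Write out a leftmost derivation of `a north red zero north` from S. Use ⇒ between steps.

S ⇒ a S S ⇒ a P red zero S ⇒ a north red zero S ⇒ a north red zero P ⇒ a north red zero north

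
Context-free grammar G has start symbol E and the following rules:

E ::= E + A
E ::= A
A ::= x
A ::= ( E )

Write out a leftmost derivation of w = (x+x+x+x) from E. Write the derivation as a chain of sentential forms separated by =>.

E=>A=>(E)=>(E+A)=>(E+A+A)=>(E+A+A+A)=>(A+A+A+A)=>(x+A+A+A)=>(x+x+A+A)=>(x+x+x+A)=>(x+x+x+x)

E => A   [E ::= A]
A => (E)   [A ::= ( E )]
(E) => (E+A)   [E ::= E + A]
(E+A) => (E+A+A)   [E ::= E + A]
(E+A+A) => (E+A+A+A)   [E ::= E + A]
(E+A+A+A) => (A+A+A+A)   [E ::= A]
(A+A+A+A) => (x+A+A+A)   [A ::= x]
(x+A+A+A) => (x+x+A+A)   [A ::= x]
(x+x+A+A) => (x+x+x+A)   [A ::= x]
(x+x+x+A) => (x+x+x+x)   [A ::= x]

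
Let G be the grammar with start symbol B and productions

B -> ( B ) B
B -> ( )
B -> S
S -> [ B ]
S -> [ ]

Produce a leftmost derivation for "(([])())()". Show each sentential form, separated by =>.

B=>(B)B=>((B)B)B=>((S)B)B=>(([])B)B=>(([])())B=>(([])())()

B => (B)B   [B -> ( B ) B]
(B)B => ((B)B)B   [B -> ( B ) B]
((B)B)B => ((S)B)B   [B -> S]
((S)B)B => (([])B)B   [S -> [ ]]
(([])B)B => (([])())B   [B -> ( )]
(([])())B => (([])())()   [B -> ( )]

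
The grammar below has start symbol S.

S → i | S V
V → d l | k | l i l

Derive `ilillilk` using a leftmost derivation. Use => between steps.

S => SV   [S → S V]
SV => SVV   [S → S V]
SVV => SVVV   [S → S V]
SVVV => iVVV   [S → i]
iVVV => ililVV   [V → l i l]
ililVV => ilillilV   [V → l i l]
ilillilV => ilillilk   [V → k]

S => SV => SVV => SVVV => iVVV => ililVV => ilillilV => ilillilk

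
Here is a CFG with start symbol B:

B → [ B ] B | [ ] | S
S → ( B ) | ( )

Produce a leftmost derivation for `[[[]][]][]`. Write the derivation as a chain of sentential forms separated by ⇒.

B ⇒ [B]B   [B → [ B ] B]
[B]B ⇒ [[B]B]B   [B → [ B ] B]
[[B]B]B ⇒ [[[]]B]B   [B → [ ]]
[[[]]B]B ⇒ [[[]][]]B   [B → [ ]]
[[[]][]]B ⇒ [[[]][]][]   [B → [ ]]

B ⇒ [B]B ⇒ [[B]B]B ⇒ [[[]]B]B ⇒ [[[]][]]B ⇒ [[[]][]][]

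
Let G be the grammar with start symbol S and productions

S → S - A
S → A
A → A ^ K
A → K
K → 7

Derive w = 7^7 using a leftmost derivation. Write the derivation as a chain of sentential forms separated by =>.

S => A   [S → A]
A => A^K   [A → A ^ K]
A^K => K^K   [A → K]
K^K => 7^K   [K → 7]
7^K => 7^7   [K → 7]

S => A => A^K => K^K => 7^K => 7^7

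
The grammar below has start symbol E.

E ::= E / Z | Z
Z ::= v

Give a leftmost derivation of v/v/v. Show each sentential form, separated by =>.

E => E/Z   [E ::= E / Z]
E/Z => E/Z/Z   [E ::= E / Z]
E/Z/Z => Z/Z/Z   [E ::= Z]
Z/Z/Z => v/Z/Z   [Z ::= v]
v/Z/Z => v/v/Z   [Z ::= v]
v/v/Z => v/v/v   [Z ::= v]

E => E/Z => E/Z/Z => Z/Z/Z => v/Z/Z => v/v/Z => v/v/v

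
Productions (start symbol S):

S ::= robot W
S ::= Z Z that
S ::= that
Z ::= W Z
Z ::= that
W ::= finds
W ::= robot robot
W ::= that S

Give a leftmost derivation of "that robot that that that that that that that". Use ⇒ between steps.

S ⇒ Z Z that   [S ::= Z Z that]
Z Z that ⇒ W Z Z that   [Z ::= W Z]
W Z Z that ⇒ that S Z Z that   [W ::= that S]
that S Z Z that ⇒ that robot W Z Z that   [S ::= robot W]
that robot W Z Z that ⇒ that robot that S Z Z that   [W ::= that S]
that robot that S Z Z that ⇒ that robot that Z Z that Z Z that   [S ::= Z Z that]
that robot that Z Z that Z Z that ⇒ that robot that that Z that Z Z that   [Z ::= that]
that robot that that Z that Z Z that ⇒ that robot that that that that Z Z that   [Z ::= that]
that robot that that that that Z Z that ⇒ that robot that that that that that Z that   [Z ::= that]
that robot that that that that that Z that ⇒ that robot that that that that that that that   [Z ::= that]

S ⇒ Z Z that ⇒ W Z Z that ⇒ that S Z Z that ⇒ that robot W Z Z that ⇒ that robot that S Z Z that ⇒ that robot that Z Z that Z Z that ⇒ that robot that that Z that Z Z that ⇒ that robot that that that that Z Z that ⇒ that robot that that that that that Z that ⇒ that robot that that that that that that that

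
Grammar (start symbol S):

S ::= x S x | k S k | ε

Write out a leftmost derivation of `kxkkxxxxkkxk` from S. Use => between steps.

S => kSk   [S ::= k S k]
kSk => kxSxk   [S ::= x S x]
kxSxk => kxkSkxk   [S ::= k S k]
kxkSkxk => kxkkSkkxk   [S ::= k S k]
kxkkSkkxk => kxkkxSxkkxk   [S ::= x S x]
kxkkxSxkkxk => kxkkxxSxxkkxk   [S ::= x S x]
kxkkxxSxxkkxk => kxkkxxxxkkxk   [S ::= ε]

S => kSk => kxSxk => kxkSkxk => kxkkSkkxk => kxkkxSxkkxk => kxkkxxSxxkkxk => kxkkxxxxkkxk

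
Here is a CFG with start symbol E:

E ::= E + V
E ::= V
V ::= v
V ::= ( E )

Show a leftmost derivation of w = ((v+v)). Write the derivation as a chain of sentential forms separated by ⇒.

E ⇒ V ⇒ (E) ⇒ (V) ⇒ ((E)) ⇒ ((E+V)) ⇒ ((V+V)) ⇒ ((v+V)) ⇒ ((v+v))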